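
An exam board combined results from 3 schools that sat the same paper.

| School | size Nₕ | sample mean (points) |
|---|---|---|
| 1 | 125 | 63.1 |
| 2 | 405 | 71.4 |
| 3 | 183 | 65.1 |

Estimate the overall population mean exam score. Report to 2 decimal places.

N = 125 + 405 + 183 = 713.
Overall mean = Σ (Nₕ/N)·x̄ₕ — weight by population share, not a simple average.
Σ Nₕx̄ₕ = 125·63.1 + 405·71.4 + 183·65.1 = 7887.5 + 28917 + 11913.3 = 48717.8.
Divide by N: 48717.8 / 713 = 68.3279... → 68.33.

68.33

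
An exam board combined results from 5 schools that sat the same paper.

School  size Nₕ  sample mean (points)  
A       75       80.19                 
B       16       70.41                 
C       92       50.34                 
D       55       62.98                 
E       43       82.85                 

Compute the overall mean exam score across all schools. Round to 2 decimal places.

N = 281; weights Wₕ = Nₕ/N = (0.2669, 0.0569, 0.3274, 0.1957, 0.1530).
x̄_st = Σ Wₕ·x̄ₕ = 0.2669·80.19 + 0.0569·70.41 + 0.3274·50.34 + 0.1957·62.98 + 0.1530·82.85 ≈ 66.8987...
→ 66.90.

66.90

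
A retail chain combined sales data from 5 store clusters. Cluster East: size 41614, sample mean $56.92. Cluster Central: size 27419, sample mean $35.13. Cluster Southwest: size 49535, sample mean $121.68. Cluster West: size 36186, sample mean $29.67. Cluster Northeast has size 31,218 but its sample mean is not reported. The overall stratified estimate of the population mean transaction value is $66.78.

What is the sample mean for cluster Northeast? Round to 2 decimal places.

N = 41614 + 27419 + 49535 + 36186 + 31218 = 185972.
Overall total = μ·N = 66.78·185972 = 12419210.16.
Subtract the known strata: 41614·56.92 + 27419·35.13 + 49535·121.68 + 36186·29.67 = 10432955.77.
Remaining total for cluster Northeast: 12419210.16 − 10432955.77 = 1986254.39.
Divide by its size: 1986254.39 / 31218 = 63.6253... → 63.63.

63.63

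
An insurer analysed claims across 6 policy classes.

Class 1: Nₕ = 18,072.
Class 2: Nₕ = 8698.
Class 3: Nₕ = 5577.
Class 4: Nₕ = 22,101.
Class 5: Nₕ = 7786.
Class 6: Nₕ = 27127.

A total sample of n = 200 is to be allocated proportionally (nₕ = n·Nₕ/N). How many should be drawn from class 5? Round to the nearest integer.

Share of class 5 = 7786/89361 = 0.08713.
Allocate 200 × 0.08713 = 17.426... → 17.

17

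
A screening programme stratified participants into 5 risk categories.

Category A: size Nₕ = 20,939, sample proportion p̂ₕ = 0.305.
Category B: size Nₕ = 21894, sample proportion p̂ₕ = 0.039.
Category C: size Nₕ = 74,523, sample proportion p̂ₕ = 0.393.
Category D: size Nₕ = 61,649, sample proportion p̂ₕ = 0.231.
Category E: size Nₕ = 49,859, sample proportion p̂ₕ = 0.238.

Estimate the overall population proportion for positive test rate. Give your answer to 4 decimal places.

N = 20939 + 21894 + 74523 + 61649 + 49859 = 228864.
Overall proportion = Σ (Nₕ/N)·p̂ₕ.
Σ Nₕp̂ₕ = 6386.395 + 853.866 + 29287.539 + 14240.919 + 11866.442 = 62635.161.
62635.161 / 228864 = 0.273679... → 0.2737.

0.2737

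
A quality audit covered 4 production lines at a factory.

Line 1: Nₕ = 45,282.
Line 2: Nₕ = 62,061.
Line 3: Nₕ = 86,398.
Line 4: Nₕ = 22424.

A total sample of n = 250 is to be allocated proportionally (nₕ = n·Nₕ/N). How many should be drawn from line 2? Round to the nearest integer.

72

Share of line 2 = 62061/216165 = 0.28710.
Allocate 250 × 0.28710 = 71.775... → 72.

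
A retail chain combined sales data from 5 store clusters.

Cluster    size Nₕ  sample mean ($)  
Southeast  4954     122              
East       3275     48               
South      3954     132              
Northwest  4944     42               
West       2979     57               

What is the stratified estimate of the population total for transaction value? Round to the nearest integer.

1660967

Southeast: 4954·122 = 604388
East: 3275·48 = 157200
South: 3954·132 = 521928
Northwest: 4944·42 = 207648
West: 2979·57 = 169803
τ̂ = Σ Nₕx̄ₕ = 1660967.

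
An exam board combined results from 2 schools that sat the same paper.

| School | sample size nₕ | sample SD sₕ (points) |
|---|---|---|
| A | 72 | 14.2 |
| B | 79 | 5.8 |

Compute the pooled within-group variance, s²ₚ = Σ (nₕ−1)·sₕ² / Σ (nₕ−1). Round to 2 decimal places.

113.69

A: (72−1)·14.2² = 71·201.64 = 14316.44
B: (79−1)·5.8² = 78·33.64 = 2623.92
Numerator = 16940.36; denominator = Σ(nₕ−1) = 149.
s²ₚ = 16940.36/149 = 113.6937... → 113.69.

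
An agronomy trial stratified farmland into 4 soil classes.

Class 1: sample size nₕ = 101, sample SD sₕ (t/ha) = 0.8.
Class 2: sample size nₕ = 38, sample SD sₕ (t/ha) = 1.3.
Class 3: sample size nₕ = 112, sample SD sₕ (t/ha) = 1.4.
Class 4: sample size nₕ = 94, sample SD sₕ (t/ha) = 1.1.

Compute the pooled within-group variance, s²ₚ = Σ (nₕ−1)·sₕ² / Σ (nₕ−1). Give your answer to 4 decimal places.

Degrees of freedom: 100 + 37 + 111 + 93 = 341.
Σ(nₕ−1)sₕ² = 100·0.64 + 37·1.69 + 111·1.96 + 93·1.21 = 456.62.
s²ₚ = 456.62 / 341 = 1.339062... → 1.3391.

1.3391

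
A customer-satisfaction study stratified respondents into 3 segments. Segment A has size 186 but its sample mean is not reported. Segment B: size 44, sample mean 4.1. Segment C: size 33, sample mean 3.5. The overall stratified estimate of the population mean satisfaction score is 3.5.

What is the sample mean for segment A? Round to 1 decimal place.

N = 186 + 44 + 33 = 263.
Overall total = μ·N = 3.5·263 = 920.5.
Subtract the known strata: 44·4.1 + 33·3.5 = 295.9.
Remaining total for segment A: 920.5 − 295.9 = 624.6.
Divide by its size: 624.6 / 186 = 3.358... → 3.4.

3.4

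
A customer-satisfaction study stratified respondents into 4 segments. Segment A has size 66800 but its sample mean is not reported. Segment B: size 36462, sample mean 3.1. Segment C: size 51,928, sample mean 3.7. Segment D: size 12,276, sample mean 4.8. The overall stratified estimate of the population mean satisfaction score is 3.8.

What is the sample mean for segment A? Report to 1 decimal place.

Σ Nₕx̄ₕ = N·μ, so 66800·x̄_A = 167466·3.8 − (36462·3.1 + 51928·3.7 + 12276·4.8).
= 636370.8 − 364090.6 = 272280.2.
x̄_A = 272280.2 / 66800 = 4.076... → 4.1.

4.1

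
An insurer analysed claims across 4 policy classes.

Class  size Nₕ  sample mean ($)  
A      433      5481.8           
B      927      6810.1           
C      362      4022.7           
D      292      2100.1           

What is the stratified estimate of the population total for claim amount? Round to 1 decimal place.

10756028.7

A: 433·5481.8 = 2373619.4
B: 927·6810.1 = 6312962.7
C: 362·4022.7 = 1456217.4
D: 292·2100.1 = 613229.2
τ̂ = Σ Nₕx̄ₕ = 10756028.7.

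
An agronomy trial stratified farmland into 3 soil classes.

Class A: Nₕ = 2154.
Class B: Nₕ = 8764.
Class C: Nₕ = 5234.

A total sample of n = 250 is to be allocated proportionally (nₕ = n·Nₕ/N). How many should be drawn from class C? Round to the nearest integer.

81

N = 2154 + 8764 + 5234 = 16152.
n_C = 250·5234/16152 = 81.012... → 81.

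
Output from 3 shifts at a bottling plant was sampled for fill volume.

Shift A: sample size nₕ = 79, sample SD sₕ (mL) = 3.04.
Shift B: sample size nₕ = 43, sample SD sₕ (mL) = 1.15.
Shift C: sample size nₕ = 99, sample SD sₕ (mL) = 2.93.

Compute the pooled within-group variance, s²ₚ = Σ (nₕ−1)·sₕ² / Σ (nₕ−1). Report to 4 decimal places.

7.4207

Degrees of freedom: 78 + 42 + 98 = 218.
Σ(nₕ−1)sₕ² = 78·9.2416 + 42·1.3225 + 98·8.5849 = 1617.71.
s²ₚ = 1617.71 / 218 = 7.420688... → 7.4207.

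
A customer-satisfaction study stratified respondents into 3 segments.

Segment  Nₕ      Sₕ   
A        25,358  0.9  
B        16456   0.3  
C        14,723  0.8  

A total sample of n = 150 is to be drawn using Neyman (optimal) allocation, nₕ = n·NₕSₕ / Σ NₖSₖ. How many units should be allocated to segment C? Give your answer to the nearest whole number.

Σ NₕSₕ = 25358·0.9 + 16456·0.3 + 14723·0.8 = 39537.4.
Share for C: 11778.4/39537.4 = 0.29791.
n_C = 150 × 0.29791 = 44.686... → 45.

45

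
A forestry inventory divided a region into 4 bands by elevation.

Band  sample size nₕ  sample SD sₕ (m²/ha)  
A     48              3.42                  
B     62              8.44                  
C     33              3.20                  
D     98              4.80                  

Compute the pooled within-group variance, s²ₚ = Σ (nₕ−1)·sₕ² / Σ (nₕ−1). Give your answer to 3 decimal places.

31.466

Degrees of freedom: 47 + 61 + 32 + 97 = 237.
Σ(nₕ−1)sₕ² = 47·11.6964 + 61·71.2336 + 32·10.24 + 97·23.04 = 7457.5404.
s²ₚ = 7457.5404 / 237 = 31.46642... → 31.466.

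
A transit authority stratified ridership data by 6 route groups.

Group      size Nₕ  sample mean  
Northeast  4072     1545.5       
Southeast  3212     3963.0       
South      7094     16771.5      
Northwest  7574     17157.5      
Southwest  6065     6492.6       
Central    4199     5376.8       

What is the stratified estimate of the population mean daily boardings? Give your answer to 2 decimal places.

x̄_st = (Σ Nₕx̄ₕ) / (Σ Nₕ) = (4072·1545.5 + 3212·3963.0 + 7094·16771.5 + 7574·17157.5 + 6065·6492.6 + 4199·5376.8) / 32216
= 329905160.2 / 32216 = 10240.4135... → 10240.41.

10240.41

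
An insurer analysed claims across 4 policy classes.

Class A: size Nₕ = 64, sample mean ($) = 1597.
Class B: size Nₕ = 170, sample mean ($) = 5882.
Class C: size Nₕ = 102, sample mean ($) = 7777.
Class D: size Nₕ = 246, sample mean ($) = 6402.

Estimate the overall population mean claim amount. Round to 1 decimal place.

N = 64 + 170 + 102 + 246 = 582.
The stratified mean weights each stratum mean by its population share Nₕ/N.
Σ Nₕx̄ₕ = 64·1597 + 170·5882 + 102·7777 + 246·6402 = 102208 + 999940 + 793254 + 1574892 = 3470294.
Divide by N: 3470294 / 582 = 5962.704... → 5962.7.

5962.7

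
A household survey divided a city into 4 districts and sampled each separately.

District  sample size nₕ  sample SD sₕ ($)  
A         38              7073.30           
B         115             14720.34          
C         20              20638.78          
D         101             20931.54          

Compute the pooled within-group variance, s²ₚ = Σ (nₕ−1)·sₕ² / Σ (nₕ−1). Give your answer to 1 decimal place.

Degrees of freedom: 37 + 114 + 19 + 100 = 270.
Σ(nₕ−1)sₕ² = 37·50031572.89 + 114·216688409.7156 + 19·425959239.8884 + 100·438129366.7716 = 78459809139.548.
s²ₚ = 78459809139.548 / 270 = 290591885.702... → 290591885.7.

290591885.7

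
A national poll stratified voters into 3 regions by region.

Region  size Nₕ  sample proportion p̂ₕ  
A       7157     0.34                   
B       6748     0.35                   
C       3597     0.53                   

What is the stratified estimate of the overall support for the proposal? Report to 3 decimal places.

0.383

Wₕ = Nₕ/N with N = 17502: 0.4089, 0.3856, 0.2055.
p̂_st = 0.4089·0.34 + 0.3856·0.35 + 0.2055·0.53 ≈ 0.38290... → 0.383.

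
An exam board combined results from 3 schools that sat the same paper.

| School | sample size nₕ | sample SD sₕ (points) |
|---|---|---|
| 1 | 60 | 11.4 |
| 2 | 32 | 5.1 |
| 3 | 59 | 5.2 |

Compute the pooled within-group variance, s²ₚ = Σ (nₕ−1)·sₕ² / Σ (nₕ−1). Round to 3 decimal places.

67.853

Degrees of freedom: 59 + 31 + 58 = 148.
Σ(nₕ−1)sₕ² = 59·129.96 + 31·26.01 + 58·27.04 = 10042.27.
s²ₚ = 10042.27 / 148 = 67.85318... → 67.853.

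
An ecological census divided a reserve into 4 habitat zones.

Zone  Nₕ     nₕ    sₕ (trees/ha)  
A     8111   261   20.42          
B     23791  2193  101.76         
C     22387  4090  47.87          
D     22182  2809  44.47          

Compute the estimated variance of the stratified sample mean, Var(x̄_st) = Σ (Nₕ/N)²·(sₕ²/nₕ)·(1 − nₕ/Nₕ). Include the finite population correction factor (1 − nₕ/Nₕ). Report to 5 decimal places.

0.52328

N = 76471; Wₕ = Nₕ/N.
zone A: (8111/76471)²·20.42²/261·(1 − 261/8111) = 0.01739488
zone B: (23791/76471)²·101.76²/2193·(1 − 2193/23791) = 0.41490461
zone C: (22387/76471)²·47.87²/4090·(1 − 4090/22387) = 0.03924513
zone D: (22182/76471)²·44.47²/2809·(1 − 2809/22182) = 0.05173525
Sum = 0.52327987 → 0.52328.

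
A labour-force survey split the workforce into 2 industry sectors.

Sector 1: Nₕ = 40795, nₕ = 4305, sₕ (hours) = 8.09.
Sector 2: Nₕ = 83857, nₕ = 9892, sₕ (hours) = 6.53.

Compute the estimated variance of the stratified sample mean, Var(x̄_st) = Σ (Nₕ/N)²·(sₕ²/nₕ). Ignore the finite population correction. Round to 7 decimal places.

N = 124652; Wₕ = Nₕ/N.
sector 1: (40795/124652)²·8.09²/4305 = 0.0016283181
sector 2: (83857/124652)²·6.53²/9892 = 0.0019508433
Sum = 0.0035791615 → 0.0035792.

0.0035792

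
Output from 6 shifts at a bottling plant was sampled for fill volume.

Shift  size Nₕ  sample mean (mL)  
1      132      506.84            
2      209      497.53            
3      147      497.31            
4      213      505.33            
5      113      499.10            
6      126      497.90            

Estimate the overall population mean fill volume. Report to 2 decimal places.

500.81

N = 940; weights Wₕ = Nₕ/N = (0.1404, 0.2223, 0.1564, 0.2266, 0.1202, 0.1340).
x̄_st = Σ Wₕ·x̄ₕ = 0.1404·506.84 + 0.2223·497.53 + 0.1564·497.31 + 0.2266·505.33 + 0.1202·499.10 + 0.1340·497.90 ≈ 500.8087...
→ 500.81.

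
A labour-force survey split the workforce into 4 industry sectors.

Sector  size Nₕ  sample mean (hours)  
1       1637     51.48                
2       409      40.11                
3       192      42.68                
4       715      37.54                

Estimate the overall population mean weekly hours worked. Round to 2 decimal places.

N = 2953; weights Wₕ = Nₕ/N = (0.5544, 0.1385, 0.0650, 0.2421).
x̄_st = Σ Wₕ·x̄ₕ = 0.5544·51.48 + 0.1385·40.11 + 0.0650·42.68 + 0.2421·37.54 ≈ 45.9578...
→ 45.96.

45.96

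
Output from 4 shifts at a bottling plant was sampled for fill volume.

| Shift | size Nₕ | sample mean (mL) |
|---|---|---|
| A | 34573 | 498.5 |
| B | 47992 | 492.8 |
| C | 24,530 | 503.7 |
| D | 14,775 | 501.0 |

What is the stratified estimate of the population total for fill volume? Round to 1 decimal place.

Population total = Σ Nₕ·x̄ₕ (each stratum's size times its mean).
34573·498.5 + 47992·492.8 + 24530·503.7 + 14775·501.0 = 17234640.5 + 23650457.6 + 12355761 + 7402275 = 60643134.1.

60643134.1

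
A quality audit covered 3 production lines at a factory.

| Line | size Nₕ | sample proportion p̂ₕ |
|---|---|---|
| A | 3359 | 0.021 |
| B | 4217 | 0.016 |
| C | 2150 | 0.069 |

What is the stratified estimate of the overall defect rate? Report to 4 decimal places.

N = 3359 + 4217 + 2150 = 9726.
Overall proportion = Σ (Nₕ/N)·p̂ₕ.
Σ Nₕp̂ₕ = 70.539 + 67.472 + 148.35 = 286.361.
286.361 / 9726 = 0.029443... → 0.0294.

0.0294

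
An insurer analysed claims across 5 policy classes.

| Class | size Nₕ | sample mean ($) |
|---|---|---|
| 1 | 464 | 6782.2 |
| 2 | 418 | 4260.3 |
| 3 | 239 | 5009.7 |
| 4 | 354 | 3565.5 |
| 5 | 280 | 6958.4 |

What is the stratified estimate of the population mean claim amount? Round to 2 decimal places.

5319.43

N = 464 + 418 + 239 + 354 + 280 = 1755.
Overall mean = Σ (Nₕ/N)·x̄ₕ — weight by population share, not a simple average.
Σ Nₕx̄ₕ = 464·6782.2 + 418·4260.3 + 239·5009.7 + 354·3565.5 + 280·6958.4 = 3146940.8 + 1780805.4 + 1197318.3 + 1262187 + 1948352 = 9335603.5.
Divide by N: 9335603.5 / 1755 = 5319.4322... → 5319.43.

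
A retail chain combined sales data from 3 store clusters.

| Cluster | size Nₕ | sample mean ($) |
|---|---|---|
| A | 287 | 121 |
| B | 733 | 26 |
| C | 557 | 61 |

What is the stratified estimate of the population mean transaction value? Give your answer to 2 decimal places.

55.65

N = 287 + 733 + 557 = 1577.
Overall mean = Σ (Nₕ/N)·x̄ₕ — weight by population share, not a simple average.
Σ Nₕx̄ₕ = 287·121 + 733·26 + 557·61 = 34727 + 19058 + 33977 = 87762.
Divide by N: 87762 / 1577 = 55.6512... → 55.65.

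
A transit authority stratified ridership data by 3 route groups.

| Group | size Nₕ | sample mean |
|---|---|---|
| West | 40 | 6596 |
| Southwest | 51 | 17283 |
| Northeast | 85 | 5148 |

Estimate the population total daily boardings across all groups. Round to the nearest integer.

1582853

West: 40·6596 = 263840
Southwest: 51·17283 = 881433
Northeast: 85·5148 = 437580
τ̂ = Σ Nₕx̄ₕ = 1582853.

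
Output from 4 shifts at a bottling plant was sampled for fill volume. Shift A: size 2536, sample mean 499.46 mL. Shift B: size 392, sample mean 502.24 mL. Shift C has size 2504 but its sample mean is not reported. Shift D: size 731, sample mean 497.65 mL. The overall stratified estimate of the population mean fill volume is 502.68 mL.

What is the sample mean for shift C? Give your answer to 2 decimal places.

N = 2536 + 392 + 2504 + 731 = 6163.
Overall total = μ·N = 502.68·6163 = 3098016.84.
Subtract the known strata: 2536·499.46 + 392·502.24 + 731·497.65 = 1827290.79.
Remaining total for shift C: 3098016.84 − 1827290.79 = 1270726.05.
Divide by its size: 1270726.05 / 2504 = 507.4785... → 507.48.

507.48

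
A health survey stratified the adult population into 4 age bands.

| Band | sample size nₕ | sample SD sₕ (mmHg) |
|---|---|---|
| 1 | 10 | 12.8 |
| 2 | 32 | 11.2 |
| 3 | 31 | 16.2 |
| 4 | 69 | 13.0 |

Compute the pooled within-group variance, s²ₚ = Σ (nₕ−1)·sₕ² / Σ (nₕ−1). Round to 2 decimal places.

179.19

Degrees of freedom: 9 + 31 + 30 + 68 = 138.
Σ(nₕ−1)sₕ² = 9·163.84 + 31·125.44 + 30·262.44 + 68·169 = 24728.4.
s²ₚ = 24728.4 / 138 = 179.1913... → 179.19.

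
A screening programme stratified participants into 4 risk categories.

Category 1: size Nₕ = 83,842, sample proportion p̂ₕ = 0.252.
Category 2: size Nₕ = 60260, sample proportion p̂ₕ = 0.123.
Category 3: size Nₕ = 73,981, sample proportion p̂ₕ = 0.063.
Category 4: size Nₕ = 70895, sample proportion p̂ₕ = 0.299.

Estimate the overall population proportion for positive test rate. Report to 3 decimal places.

N = 83842 + 60260 + 73981 + 70895 = 288978.
Overall proportion = Σ (Nₕ/N)·p̂ₕ.
Σ Nₕp̂ₕ = 21128.184 + 7411.98 + 4660.803 + 21197.605 = 54398.572.
54398.572 / 288978 = 0.18824... → 0.188.

0.188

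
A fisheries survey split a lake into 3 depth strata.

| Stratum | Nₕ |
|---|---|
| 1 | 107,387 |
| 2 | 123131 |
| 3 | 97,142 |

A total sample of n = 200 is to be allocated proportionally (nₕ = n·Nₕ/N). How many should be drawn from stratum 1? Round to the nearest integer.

66

Share of stratum 1 = 107387/327660 = 0.32774.
Allocate 200 × 0.32774 = 65.548... → 66.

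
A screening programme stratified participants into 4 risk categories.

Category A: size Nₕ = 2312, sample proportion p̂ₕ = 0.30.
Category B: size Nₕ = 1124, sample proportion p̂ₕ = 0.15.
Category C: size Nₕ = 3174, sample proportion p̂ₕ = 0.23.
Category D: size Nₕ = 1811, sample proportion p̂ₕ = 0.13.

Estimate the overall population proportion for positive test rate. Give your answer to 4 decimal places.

N = 2312 + 1124 + 3174 + 1811 = 8421.
Overall proportion = Σ (Nₕ/N)·p̂ₕ.
Σ Nₕp̂ₕ = 693.6 + 168.6 + 730.02 + 235.43 = 1827.65.
1827.65 / 8421 = 0.217035... → 0.2170.

0.2170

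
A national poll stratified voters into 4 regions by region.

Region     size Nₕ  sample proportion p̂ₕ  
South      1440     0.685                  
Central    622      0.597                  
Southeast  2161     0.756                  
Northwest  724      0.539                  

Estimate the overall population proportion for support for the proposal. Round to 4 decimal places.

0.6836

N = 1440 + 622 + 2161 + 724 = 4947.
Overall proportion = Σ (Nₕ/N)·p̂ₕ.
Σ Nₕp̂ₕ = 986.4 + 371.334 + 1633.716 + 390.236 = 3381.686.
3381.686 / 4947 = 0.683583... → 0.6836.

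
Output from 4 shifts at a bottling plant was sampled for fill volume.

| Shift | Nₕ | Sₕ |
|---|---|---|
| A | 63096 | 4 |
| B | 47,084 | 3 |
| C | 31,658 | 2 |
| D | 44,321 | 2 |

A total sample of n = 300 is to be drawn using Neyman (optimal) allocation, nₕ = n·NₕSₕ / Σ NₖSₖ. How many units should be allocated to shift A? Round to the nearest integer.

A: NₕSₕ = 63096·4 = 252384
B: NₕSₕ = 47084·3 = 141252
C: NₕSₕ = 31658·2 = 63316
D: NₕSₕ = 44321·2 = 88642
Σ NₕSₕ = 545594.
n_A = 300·252384/545594 = 138.776... → 139.

139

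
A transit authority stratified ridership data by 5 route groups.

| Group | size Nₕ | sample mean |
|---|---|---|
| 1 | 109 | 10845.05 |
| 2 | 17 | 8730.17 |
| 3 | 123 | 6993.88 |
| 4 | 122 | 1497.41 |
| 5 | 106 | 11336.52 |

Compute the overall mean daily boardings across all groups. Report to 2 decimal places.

7495.02

x̄_st = (Σ Nₕx̄ₕ) / (Σ Nₕ) = (109·10845.05 + 17·8730.17 + 123·6993.88 + 122·1497.41 + 106·11336.52) / 477
= 3575125.72 / 477 = 7495.0225... → 7495.02.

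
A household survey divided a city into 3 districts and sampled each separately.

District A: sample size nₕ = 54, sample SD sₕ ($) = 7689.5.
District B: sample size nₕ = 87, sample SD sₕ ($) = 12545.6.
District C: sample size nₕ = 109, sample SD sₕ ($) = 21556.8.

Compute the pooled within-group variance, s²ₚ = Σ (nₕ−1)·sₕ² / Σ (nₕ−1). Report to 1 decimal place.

A: (54−1)·7689.5² = 53·59128410.25 = 3133805743.25
B: (87−1)·12545.6² = 86·157392079.36 = 13535718824.96
C: (109−1)·21556.8² = 108·464695626.24 = 50187127633.92
Numerator = 66856652202.13; denominator = Σ(nₕ−1) = 247.
s²ₚ = 66856652202.13/247 = 270674705.272... → 270674705.3.

270674705.3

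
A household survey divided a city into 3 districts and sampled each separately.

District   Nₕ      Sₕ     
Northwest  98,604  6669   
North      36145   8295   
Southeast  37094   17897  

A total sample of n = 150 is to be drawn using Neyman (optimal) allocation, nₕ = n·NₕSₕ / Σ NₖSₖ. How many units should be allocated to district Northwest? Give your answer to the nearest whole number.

Σ NₕSₕ = 98604·6669 + 36145·8295 + 37094·17897 = 1621284169.
Share for Northwest: 657590076/1621284169 = 0.40560.
n_Northwest = 150 × 0.40560 = 60.840... → 61.

61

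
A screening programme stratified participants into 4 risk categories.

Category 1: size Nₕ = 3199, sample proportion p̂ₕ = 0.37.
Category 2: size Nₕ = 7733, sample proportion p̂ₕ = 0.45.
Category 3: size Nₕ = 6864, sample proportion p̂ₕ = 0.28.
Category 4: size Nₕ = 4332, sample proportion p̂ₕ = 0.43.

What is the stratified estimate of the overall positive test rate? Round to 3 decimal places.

0.382

N = 3199 + 7733 + 6864 + 4332 = 22128.
Overall proportion = Σ (Nₕ/N)·p̂ₕ.
Σ Nₕp̂ₕ = 1183.63 + 3479.85 + 1921.92 + 1862.76 = 8448.16.
8448.16 / 22128 = 0.38179... → 0.382.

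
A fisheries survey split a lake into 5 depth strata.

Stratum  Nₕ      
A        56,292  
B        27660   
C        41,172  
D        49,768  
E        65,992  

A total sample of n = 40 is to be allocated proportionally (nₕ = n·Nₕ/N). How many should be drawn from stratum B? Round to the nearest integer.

Share of stratum B = 27660/240884 = 0.11483.
Allocate 40 × 0.11483 = 4.593... → 5.

5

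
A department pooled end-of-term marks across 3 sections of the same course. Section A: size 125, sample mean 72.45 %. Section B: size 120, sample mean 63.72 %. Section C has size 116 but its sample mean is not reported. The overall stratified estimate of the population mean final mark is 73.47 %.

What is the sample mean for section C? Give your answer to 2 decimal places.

N = 125 + 120 + 116 = 361.
Overall total = μ·N = 73.47·361 = 26522.67.
Subtract the known strata: 125·72.45 + 120·63.72 = 16702.65.
Remaining total for section C: 26522.67 − 16702.65 = 9820.02.
Divide by its size: 9820.02 / 116 = 84.6553... → 84.66.

84.66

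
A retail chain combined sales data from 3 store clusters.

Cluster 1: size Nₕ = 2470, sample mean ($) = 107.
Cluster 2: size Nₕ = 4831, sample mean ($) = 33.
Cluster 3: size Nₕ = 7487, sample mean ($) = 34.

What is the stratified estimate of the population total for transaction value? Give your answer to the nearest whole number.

Estimate total by summing Nₕ·x̄ₕ over strata.
2470·107 + 4831·33 + 7487·34 = 264290 + 159423 + 254558 = 678271.

678271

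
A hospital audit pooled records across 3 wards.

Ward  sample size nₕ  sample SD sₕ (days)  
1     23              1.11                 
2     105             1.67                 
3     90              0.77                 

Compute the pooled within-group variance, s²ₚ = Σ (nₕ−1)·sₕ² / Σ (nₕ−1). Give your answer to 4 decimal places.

Degrees of freedom: 22 + 104 + 89 = 215.
Σ(nₕ−1)sₕ² = 22·1.2321 + 104·2.7889 + 89·0.5929 = 369.9199.
s²ₚ = 369.9199 / 215 = 1.720558... → 1.7206.

1.7206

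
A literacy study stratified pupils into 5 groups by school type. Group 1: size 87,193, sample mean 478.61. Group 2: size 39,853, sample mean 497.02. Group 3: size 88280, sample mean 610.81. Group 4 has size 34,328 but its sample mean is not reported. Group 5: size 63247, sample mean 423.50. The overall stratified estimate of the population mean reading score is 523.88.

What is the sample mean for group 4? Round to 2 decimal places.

N = 87193 + 39853 + 88280 + 34328 + 63247 = 312901.
Overall total = μ·N = 523.88·312901 = 163922575.88.
Subtract the known strata: 87193·478.61 + 39853·497.02 + 88280·610.81 + 63247·423.50 = 142246591.09.
Remaining total for group 4: 163922575.88 − 142246591.09 = 21675984.79.
Divide by its size: 21675984.79 / 34328 = 631.4375... → 631.44.

631.44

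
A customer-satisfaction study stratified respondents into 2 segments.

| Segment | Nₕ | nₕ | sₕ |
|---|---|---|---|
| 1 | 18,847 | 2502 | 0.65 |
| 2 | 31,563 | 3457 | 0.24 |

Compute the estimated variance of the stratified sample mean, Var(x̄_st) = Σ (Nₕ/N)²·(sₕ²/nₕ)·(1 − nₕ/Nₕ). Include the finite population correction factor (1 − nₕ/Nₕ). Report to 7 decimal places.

N = 50410. Term for each stratum: Wₕ²sₕ²/nₕ·(1−nₕ/Nₕ).
Var(x̄_st) = 0.0000204707 + 0.0000058166 = 0.0000262873 → 0.0000263.

0.0000263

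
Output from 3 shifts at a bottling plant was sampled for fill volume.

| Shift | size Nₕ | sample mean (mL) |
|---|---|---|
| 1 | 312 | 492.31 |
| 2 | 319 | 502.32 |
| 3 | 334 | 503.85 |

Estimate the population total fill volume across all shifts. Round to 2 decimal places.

482126.70

1: 312·492.31 = 153600.72
2: 319·502.32 = 160240.08
3: 334·503.85 = 168285.9
τ̂ = Σ Nₕx̄ₕ = 482126.70.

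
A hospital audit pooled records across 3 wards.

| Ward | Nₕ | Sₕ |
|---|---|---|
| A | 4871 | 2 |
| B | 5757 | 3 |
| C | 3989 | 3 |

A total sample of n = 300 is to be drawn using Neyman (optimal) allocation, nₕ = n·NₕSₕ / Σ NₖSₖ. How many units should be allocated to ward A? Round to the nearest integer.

75

A: NₕSₕ = 4871·2 = 9742
B: NₕSₕ = 5757·3 = 17271
C: NₕSₕ = 3989·3 = 11967
Σ NₕSₕ = 38980.
n_A = 300·9742/38980 = 74.977... → 75.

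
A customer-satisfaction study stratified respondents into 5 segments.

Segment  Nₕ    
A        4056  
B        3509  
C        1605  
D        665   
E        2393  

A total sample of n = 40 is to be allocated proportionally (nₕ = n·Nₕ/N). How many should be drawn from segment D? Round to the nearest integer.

Share of segment D = 665/12228 = 0.05438.
Allocate 40 × 0.05438 = 2.175... → 2.

2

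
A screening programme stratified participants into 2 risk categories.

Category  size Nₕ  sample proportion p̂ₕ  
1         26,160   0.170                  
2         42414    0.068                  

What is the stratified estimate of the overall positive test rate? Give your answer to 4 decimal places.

N = 26160 + 42414 = 68574.
Overall proportion = Σ (Nₕ/N)·p̂ₕ.
Σ Nₕp̂ₕ = 4447.2 + 2884.152 = 7331.352.
7331.352 / 68574 = 0.106912... → 0.1069.

0.1069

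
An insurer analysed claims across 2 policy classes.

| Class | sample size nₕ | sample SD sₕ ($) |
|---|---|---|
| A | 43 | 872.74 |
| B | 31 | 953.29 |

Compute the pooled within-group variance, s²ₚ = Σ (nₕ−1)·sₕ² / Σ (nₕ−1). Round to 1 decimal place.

Degrees of freedom: 42 + 30 = 72.
Σ(nₕ−1)sₕ² = 42·761675.1076 + 30·908761.8241 = 59253209.2422.
s²ₚ = 59253209.2422 / 72 = 822961.239... → 822961.2.

822961.2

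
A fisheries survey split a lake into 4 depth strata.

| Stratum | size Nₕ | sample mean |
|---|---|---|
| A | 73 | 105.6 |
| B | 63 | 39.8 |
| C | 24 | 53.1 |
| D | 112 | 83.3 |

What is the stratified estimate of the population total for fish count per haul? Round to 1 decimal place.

A: 73·105.6 = 7708.8
B: 63·39.8 = 2507.4
C: 24·53.1 = 1274.4
D: 112·83.3 = 9329.6
τ̂ = Σ Nₕx̄ₕ = 20820.2.

20820.2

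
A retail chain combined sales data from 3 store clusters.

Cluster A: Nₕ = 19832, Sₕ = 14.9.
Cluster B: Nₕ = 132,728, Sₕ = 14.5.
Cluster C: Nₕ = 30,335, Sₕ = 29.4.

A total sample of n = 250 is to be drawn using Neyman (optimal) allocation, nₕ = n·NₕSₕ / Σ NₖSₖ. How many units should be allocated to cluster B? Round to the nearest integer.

155

Σ NₕSₕ = 19832·14.9 + 132728·14.5 + 30335·29.4 = 3111901.8.
Share for B: 1924556/3111901.8 = 0.61845.
n_B = 250 × 0.61845 = 154.613... → 155.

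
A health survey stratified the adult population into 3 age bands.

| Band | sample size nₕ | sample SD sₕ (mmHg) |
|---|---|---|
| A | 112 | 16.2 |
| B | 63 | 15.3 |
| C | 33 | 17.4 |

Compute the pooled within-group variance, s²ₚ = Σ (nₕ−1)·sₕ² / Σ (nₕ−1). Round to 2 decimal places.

260.16

A: (112−1)·16.2² = 111·262.44 = 29130.84
B: (63−1)·15.3² = 62·234.09 = 14513.58
C: (33−1)·17.4² = 32·302.76 = 9688.32
Numerator = 53332.74; denominator = Σ(nₕ−1) = 205.
s²ₚ = 53332.74/205 = 260.1597... → 260.16.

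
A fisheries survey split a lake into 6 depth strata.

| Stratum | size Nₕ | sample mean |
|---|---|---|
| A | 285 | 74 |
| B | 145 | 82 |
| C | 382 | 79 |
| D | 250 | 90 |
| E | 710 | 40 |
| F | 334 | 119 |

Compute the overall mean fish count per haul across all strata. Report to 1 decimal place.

73.0

x̄_st = (Σ Nₕx̄ₕ) / (Σ Nₕ) = (285·74 + 145·82 + 382·79 + 250·90 + 710·40 + 334·119) / 2106
= 153804 / 2106 = 73.031... → 73.0.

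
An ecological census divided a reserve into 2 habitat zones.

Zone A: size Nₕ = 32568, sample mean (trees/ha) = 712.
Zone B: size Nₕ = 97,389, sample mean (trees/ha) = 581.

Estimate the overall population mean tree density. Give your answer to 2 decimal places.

613.83

N = 32568 + 97389 = 129957.
The stratified mean weights each stratum mean by its population share Nₕ/N.
Σ Nₕx̄ₕ = 32568·712 + 97389·581 = 23188416 + 56583009 = 79771425.
Divide by N: 79771425 / 129957 = 613.8294... → 613.83.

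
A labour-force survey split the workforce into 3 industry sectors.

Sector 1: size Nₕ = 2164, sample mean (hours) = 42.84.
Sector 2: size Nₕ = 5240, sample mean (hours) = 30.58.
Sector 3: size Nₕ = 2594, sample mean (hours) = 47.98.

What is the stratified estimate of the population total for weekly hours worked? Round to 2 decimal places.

377405.08

1: 2164·42.84 = 92705.76
2: 5240·30.58 = 160239.2
3: 2594·47.98 = 124460.12
τ̂ = Σ Nₕx̄ₕ = 377405.08.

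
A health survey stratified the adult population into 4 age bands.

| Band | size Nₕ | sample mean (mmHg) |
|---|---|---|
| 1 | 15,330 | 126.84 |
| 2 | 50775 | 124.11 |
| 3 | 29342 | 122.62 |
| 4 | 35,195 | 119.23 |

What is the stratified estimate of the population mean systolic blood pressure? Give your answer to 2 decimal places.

x̄_st = (Σ Nₕx̄ₕ) / (Σ Nₕ) = (15330·126.84 + 50775·124.11 + 29342·122.62 + 35195·119.23) / 130642
= 16040358.34 / 130642 = 122.7810... → 122.78.

122.78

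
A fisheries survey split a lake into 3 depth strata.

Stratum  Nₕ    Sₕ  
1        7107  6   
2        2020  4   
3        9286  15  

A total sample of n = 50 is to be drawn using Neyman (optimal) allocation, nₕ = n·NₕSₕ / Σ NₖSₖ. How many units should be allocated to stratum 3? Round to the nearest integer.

1: NₕSₕ = 7107·6 = 42642
2: NₕSₕ = 2020·4 = 8080
3: NₕSₕ = 9286·15 = 139290
Σ NₕSₕ = 190012.
n_3 = 50·139290/190012 = 36.653... → 37.

37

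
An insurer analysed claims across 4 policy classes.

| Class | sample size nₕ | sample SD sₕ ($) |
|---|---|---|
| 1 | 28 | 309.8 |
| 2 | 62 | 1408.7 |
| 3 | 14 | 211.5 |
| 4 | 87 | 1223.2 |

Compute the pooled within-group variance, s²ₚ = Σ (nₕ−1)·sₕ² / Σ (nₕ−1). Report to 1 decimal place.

1352396.9

Degrees of freedom: 27 + 61 + 13 + 86 = 187.
Σ(nₕ−1)sₕ² = 27·95976.04 + 61·1984435.69 + 13·44732.25 + 86·1496218.24 = 252898218.06.
s²ₚ = 252898218.06 / 187 = 1352396.888... → 1352396.9.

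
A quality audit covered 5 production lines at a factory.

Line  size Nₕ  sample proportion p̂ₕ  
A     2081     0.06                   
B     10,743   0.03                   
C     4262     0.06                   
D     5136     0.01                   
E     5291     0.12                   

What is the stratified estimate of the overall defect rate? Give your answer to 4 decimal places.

0.0505

Wₕ = Nₕ/N with N = 27513: 0.0756, 0.3905, 0.1549, 0.1867, 0.1923.
p̂_st = 0.0756·0.06 + 0.3905·0.03 + 0.1549·0.06 + 0.1867·0.01 + 0.1923·0.12 ≈ 0.050491... → 0.0505.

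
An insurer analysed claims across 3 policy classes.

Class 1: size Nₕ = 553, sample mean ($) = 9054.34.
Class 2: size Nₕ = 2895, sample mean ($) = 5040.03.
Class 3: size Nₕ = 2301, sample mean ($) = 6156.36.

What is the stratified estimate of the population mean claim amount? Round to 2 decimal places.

N = 5749; weights Wₕ = Nₕ/N = (0.0962, 0.5036, 0.4002).
x̄_st = Σ Wₕ·x̄ₕ = 0.0962·9054.34 + 0.5036·5040.03 + 0.4002·6156.36 ≈ 5872.9729...
→ 5872.97.

5872.97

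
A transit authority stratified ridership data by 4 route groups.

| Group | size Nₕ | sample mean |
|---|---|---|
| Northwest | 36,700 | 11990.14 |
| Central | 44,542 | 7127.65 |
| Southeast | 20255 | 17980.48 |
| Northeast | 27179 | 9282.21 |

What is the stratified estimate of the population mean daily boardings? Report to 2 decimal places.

10677.93

N = 36700 + 44542 + 20255 + 27179 = 128676.
The stratified mean weights each stratum mean by its population share Nₕ/N.
Σ Nₕx̄ₕ = 36700·11990.14 + 44542·7127.65 + 20255·17980.48 + 27179·9282.21 = 440038138 + 317479786.3 + 364194622.4 + 252281185.59 = 1373993732.29.
Divide by N: 1373993732.29 / 128676 = 10677.9332... → 10677.93.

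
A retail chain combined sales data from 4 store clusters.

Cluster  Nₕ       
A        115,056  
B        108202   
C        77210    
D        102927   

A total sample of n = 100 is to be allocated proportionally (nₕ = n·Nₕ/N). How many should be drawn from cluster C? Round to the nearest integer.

Share of cluster C = 77210/403395 = 0.19140.
Allocate 100 × 0.19140 = 19.140... → 19.

19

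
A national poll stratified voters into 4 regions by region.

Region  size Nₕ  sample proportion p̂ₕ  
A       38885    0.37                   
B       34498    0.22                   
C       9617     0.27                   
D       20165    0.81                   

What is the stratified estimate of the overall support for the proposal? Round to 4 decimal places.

N = 38885 + 34498 + 9617 + 20165 = 103165.
Overall proportion = Σ (Nₕ/N)·p̂ₕ.
Σ Nₕp̂ₕ = 14387.45 + 7589.56 + 2596.59 + 16333.65 = 40907.25.
40907.25 / 103165 = 0.396523... → 0.3965.

0.3965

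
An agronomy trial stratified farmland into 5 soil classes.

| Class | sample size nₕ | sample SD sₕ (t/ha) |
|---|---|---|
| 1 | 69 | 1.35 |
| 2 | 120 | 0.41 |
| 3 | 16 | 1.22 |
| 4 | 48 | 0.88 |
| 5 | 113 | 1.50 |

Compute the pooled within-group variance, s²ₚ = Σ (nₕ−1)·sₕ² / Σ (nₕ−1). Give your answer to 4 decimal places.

1: (69−1)·1.35² = 68·1.8225 = 123.93
2: (120−1)·0.41² = 119·0.1681 = 20.0039
3: (16−1)·1.22² = 15·1.4884 = 22.326
4: (48−1)·0.88² = 47·0.7744 = 36.3968
5: (113−1)·1.50² = 112·2.25 = 252
Numerator = 454.6567; denominator = Σ(nₕ−1) = 361.
s²ₚ = 454.6567/361 = 1.259437... → 1.2594.

1.2594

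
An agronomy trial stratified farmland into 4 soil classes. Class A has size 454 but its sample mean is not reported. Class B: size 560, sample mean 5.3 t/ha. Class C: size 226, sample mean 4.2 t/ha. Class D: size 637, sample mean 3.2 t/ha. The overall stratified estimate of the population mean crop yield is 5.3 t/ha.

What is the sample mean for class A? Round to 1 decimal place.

Σ Nₕx̄ₕ = N·μ, so 454·x̄_A = 1877·5.3 − (560·5.3 + 226·4.2 + 637·3.2).
= 9948.1 − 5955.6 = 3992.5.
x̄_A = 3992.5 / 454 = 8.794... → 8.8.

8.8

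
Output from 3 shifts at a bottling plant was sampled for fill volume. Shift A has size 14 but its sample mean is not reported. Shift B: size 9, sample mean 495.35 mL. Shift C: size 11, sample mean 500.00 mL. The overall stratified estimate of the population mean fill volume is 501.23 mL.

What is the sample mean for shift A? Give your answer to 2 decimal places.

N = 14 + 9 + 11 = 34.
Overall total = μ·N = 501.23·34 = 17041.82.
Subtract the known strata: 9·495.35 + 11·500.00 = 9958.15.
Remaining total for shift A: 17041.82 − 9958.15 = 7083.67.
Divide by its size: 7083.67 / 14 = 505.9764... → 505.98.

505.98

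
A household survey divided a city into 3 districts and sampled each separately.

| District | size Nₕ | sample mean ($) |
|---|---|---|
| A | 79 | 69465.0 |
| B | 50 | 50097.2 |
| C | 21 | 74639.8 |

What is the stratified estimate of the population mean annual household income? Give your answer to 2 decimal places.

63733.54

N = 150; weights Wₕ = Nₕ/N = (0.5267, 0.3333, 0.1400).
x̄_st = Σ Wₕ·x̄ₕ = 0.5267·69465.0 + 0.3333·50097.2 + 0.1400·74639.8 ≈ 63733.5387...
→ 63733.54.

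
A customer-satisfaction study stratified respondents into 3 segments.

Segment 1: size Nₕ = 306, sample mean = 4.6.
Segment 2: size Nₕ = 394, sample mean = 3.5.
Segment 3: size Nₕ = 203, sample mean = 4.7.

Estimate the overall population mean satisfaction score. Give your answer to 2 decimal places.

x̄_st = (Σ Nₕx̄ₕ) / (Σ Nₕ) = (306·4.6 + 394·3.5 + 203·4.7) / 903
= 3740.7 / 903 = 4.1425... → 4.14.

4.14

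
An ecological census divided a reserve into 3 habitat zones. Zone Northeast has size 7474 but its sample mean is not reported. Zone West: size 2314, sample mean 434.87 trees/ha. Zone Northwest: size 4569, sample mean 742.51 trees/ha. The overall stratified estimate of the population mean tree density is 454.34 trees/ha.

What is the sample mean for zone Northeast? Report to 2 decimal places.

Σ Nₕx̄ₕ = N·μ, so 7474·x̄_Northeast = 14357·454.34 − (2314·434.87 + 4569·742.51).
= 6522959.38 − 4398817.37 = 2124142.01.
x̄_Northeast = 2124142.01 / 7474 = 284.2042... → 284.20.

284.20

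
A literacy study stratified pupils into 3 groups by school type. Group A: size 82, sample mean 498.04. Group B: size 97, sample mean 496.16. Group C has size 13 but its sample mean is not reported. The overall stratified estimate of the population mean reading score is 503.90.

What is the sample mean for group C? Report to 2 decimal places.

Σ Nₕx̄ₕ = N·μ, so 13·x̄_C = 192·503.90 − (82·498.04 + 97·496.16).
= 96748.8 − 88966.8 = 7782.
x̄_C = 7782 / 13 = 598.6154... → 598.62.

598.62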